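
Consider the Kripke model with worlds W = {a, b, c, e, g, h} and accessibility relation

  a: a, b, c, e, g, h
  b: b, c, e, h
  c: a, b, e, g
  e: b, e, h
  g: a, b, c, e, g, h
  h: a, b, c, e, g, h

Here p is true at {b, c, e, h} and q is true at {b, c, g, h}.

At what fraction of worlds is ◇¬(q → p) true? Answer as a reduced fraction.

a: successors {a, b, c, e, g, h}; ¬(q → p) there: a:F, b:F, c:F, e:F, g:T, h:F. ✓
b: successors {b, c, e, h}; ¬(q → p) there: b:F, c:F, e:F, h:F. ✗
c: successors {a, b, e, g}; ¬(q → p) there: a:F, b:F, e:F, g:T. ✓
e: successors {b, e, h}; ¬(q → p) there: b:F, e:F, h:F. ✗
g: successors {a, b, c, e, g, h}; ¬(q → p) there: a:F, b:F, c:F, e:F, g:T, h:F. ✓
h: successors {a, b, c, e, g, h}; ¬(q → p) there: a:F, b:F, c:F, e:F, g:T, h:F. ✓
That's 4 of 6 worlds, so 4/6 = 2/3.

2/3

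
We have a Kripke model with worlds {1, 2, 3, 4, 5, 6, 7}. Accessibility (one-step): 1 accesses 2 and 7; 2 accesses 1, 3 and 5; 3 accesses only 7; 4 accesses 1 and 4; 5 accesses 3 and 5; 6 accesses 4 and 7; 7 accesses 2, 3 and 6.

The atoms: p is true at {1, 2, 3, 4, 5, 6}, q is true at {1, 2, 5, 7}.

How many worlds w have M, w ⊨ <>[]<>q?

7

1: successors {2, 7}; []<>q there: 2:T, 7:T. ✓
2: successors {1, 3, 5}; []<>q there: 1:T, 3:T, 5:T. ✓
3: successors {7}; []<>q there: 7:T. ✓
4: successors {1, 4}; []<>q there: 1:T, 4:T. ✓
5: successors {3, 5}; []<>q there: 3:T, 5:T. ✓
6: successors {4, 7}; []<>q there: 4:T, 7:T. ✓
7: successors {2, 3, 6}; []<>q there: 2:T, 3:T, 6:T. ✓
Satisfying worlds: {1, 2, 3, 4, 5, 6, 7}.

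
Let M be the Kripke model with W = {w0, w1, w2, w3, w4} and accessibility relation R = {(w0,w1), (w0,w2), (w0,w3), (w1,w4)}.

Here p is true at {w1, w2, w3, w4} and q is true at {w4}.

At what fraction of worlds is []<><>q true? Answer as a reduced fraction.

3/5

w0: successors {w1, w2, w3}; <><>q there: w1:F, w2:F, w3:F. ✗
w1: successors {w4}; <><>q there: w4:F. ✗
w2: no successors, so []<><>q holds vacuously. ✓
w3: no successors, so []<><>q holds vacuously. ✓
w4: no successors, so []<><>q holds vacuously. ✓
That's 3 of 5 worlds, so 3/5.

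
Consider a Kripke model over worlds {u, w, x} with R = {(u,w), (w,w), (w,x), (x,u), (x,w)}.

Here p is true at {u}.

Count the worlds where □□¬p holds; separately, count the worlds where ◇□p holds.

For □□¬p:
u: successors {w}; □¬p there: w:T. ✓
w: successors {w, x}; □¬p there: w:T, x:F. ✗
x: successors {u, w}; □¬p there: u:T, w:T. ✓
— 2 worlds.
For ◇□p:
u: successors {w}; □p there: w:F. ✗
w: successors {w, x}; □p there: w:F, x:F. ✗
x: successors {u, w}; □p there: u:F, w:F. ✗
— 0 worlds.

2 and 0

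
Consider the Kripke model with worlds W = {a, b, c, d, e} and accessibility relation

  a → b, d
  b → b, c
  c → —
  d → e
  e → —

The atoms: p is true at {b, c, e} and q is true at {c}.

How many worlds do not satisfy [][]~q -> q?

a: [][]~q is F, q is F. ✓
b: [][]~q is F, q is F. ✓
c: [][]~q is T, q is T. ✓
d: [][]~q is T, q is F. ✗
e: [][]~q is T, q is F. ✗
Satisfying worlds: {a, b, c}.
So [][]~q -> q fails at the other 2 worlds.

2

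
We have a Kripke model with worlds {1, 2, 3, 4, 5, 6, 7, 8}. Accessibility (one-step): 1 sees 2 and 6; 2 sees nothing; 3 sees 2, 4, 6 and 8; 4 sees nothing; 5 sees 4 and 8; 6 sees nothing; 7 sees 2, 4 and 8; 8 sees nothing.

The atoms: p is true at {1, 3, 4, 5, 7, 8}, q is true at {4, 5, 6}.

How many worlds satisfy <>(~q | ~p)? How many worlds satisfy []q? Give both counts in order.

4 and 4

For <>(~q | ~p):
1: successors {2, 6}; ~q | ~p there: 2:T, 6:T. ✓
2: no successors, so <>(~q | ~p) fails. ✗
3: successors {2, 4, 6, 8}; ~q | ~p there: 2:T, 4:F, 6:T, 8:T. ✓
4: no successors, so <>(~q | ~p) fails. ✗
5: successors {4, 8}; ~q | ~p there: 4:F, 8:T. ✓
6: no successors, so <>(~q | ~p) fails. ✗
7: successors {2, 4, 8}; ~q | ~p there: 2:T, 4:F, 8:T. ✓
8: no successors, so <>(~q | ~p) fails. ✗
— 4 worlds.
For []q:
1: successors {2, 6}; q there: 2:F, 6:T. ✗
2: no successors, so []q holds vacuously. ✓
3: successors {2, 4, 6, 8}; q there: 2:F, 4:T, 6:T, 8:F. ✗
4: no successors, so []q holds vacuously. ✓
5: successors {4, 8}; q there: 4:T, 8:F. ✗
6: no successors, so []q holds vacuously. ✓
7: successors {2, 4, 8}; q there: 2:F, 4:T, 8:F. ✗
8: no successors, so []q holds vacuously. ✓
— 4 worlds.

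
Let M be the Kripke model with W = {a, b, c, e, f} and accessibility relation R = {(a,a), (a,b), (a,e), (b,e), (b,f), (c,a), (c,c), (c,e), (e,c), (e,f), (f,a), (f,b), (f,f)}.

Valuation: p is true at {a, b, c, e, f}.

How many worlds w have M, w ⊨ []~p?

0

a: successors {a, b, e}; ~p there: a:F, b:F, e:F. ✗
b: successors {e, f}; ~p there: e:F, f:F. ✗
c: successors {a, c, e}; ~p there: a:F, c:F, e:F. ✗
e: successors {c, f}; ~p there: c:F, f:F. ✗
f: successors {a, b, f}; ~p there: a:F, b:F, f:F. ✗
Satisfying worlds: ∅.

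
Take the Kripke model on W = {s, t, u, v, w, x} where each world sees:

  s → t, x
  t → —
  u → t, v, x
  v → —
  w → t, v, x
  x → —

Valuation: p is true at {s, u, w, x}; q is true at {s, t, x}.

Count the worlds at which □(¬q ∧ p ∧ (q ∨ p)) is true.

s: successors {t, x}; ¬q ∧ p ∧ (q ∨ p) there: t:F, x:F. ✗
t: no successors, so □(¬q ∧ p ∧ (q ∨ p)) holds vacuously. ✓
u: successors {t, v, x}; ¬q ∧ p ∧ (q ∨ p) there: t:F, v:F, x:F. ✗
v: no successors, so □(¬q ∧ p ∧ (q ∨ p)) holds vacuously. ✓
w: successors {t, v, x}; ¬q ∧ p ∧ (q ∨ p) there: t:F, v:F, x:F. ✗
x: no successors, so □(¬q ∧ p ∧ (q ∨ p)) holds vacuously. ✓
Satisfying worlds: {t, v, x}.

3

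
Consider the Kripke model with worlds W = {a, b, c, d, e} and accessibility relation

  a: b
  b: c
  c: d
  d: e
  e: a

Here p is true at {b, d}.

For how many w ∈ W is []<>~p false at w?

a: successors {b}; <>~p there: b:T. ✓
b: successors {c}; <>~p there: c:F. ✗
c: successors {d}; <>~p there: d:T. ✓
d: successors {e}; <>~p there: e:T. ✓
e: successors {a}; <>~p there: a:F. ✗
Satisfying worlds: {a, c, d}.
So []<>~p fails at the other 2 worlds.

2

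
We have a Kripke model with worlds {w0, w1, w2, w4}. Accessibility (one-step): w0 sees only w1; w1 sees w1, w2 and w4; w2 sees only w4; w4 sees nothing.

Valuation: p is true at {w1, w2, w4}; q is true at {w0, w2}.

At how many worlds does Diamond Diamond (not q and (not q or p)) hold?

2

w0: successors {w1}; Diamond (not q and (not q or p)) there: w1:T. ✓
w1: successors {w1, w2, w4}; Diamond (not q and (not q or p)) there: w1:T, w2:T, w4:F. ✓
w2: successors {w4}; Diamond (not q and (not q or p)) there: w4:F. ✗
w4: no successors, so Diamond Diamond (not q and (not q or p)) fails. ✗
Satisfying worlds: {w0, w1}.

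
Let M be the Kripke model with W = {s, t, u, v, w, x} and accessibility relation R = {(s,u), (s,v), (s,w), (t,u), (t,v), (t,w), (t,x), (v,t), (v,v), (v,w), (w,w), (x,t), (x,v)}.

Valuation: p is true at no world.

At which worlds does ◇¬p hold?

{s, t, v, w, x}

s: successors {u, v, w}; ¬p there: u:T, v:T, w:T. ✓
t: successors {u, v, w, x}; ¬p there: u:T, v:T, w:T, x:T. ✓
u: no successors, so ◇¬p fails. ✗
v: successors {t, v, w}; ¬p there: t:T, v:T, w:T. ✓
w: successors {w}; ¬p there: w:T. ✓
x: successors {t, v}; ¬p there: t:T, v:T. ✓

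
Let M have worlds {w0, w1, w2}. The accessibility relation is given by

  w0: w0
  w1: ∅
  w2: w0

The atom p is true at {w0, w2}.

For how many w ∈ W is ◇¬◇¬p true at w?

w0: successors {w0}; ¬◇¬p there: w0:T. ✓
w1: no successors, so ◇¬◇¬p fails. ✗
w2: successors {w0}; ¬◇¬p there: w0:T. ✓
Satisfying worlds: {w0, w2}.

2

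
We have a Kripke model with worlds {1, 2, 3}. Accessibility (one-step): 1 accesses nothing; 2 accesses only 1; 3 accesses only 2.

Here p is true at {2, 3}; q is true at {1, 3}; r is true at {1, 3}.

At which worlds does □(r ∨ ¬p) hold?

1: no successors, so □(r ∨ ¬p) holds vacuously. ✓
2: successors {1}; r ∨ ¬p there: 1:T. ✓
3: successors {2}; r ∨ ¬p there: 2:F. ✗

{1, 2}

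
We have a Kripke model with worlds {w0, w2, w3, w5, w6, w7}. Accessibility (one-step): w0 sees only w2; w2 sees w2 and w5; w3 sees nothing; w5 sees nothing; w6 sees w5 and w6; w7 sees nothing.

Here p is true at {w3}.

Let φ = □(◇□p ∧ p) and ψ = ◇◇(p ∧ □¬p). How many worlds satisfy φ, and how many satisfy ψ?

For □(◇□p ∧ p):
w0: successors {w2}; ◇□p ∧ p there: w2:F. ✗
w2: successors {w2, w5}; ◇□p ∧ p there: w2:F, w5:F. ✗
w3: no successors, so □(◇□p ∧ p) holds vacuously. ✓
w5: no successors, so □(◇□p ∧ p) holds vacuously. ✓
w6: successors {w5, w6}; ◇□p ∧ p there: w5:F, w6:F. ✗
w7: no successors, so □(◇□p ∧ p) holds vacuously. ✓
— 3 worlds.
For ◇◇(p ∧ □¬p):
w0: successors {w2}; ◇(p ∧ □¬p) there: w2:F. ✗
w2: successors {w2, w5}; ◇(p ∧ □¬p) there: w2:F, w5:F. ✗
w3: no successors, so ◇◇(p ∧ □¬p) fails. ✗
w5: no successors, so ◇◇(p ∧ □¬p) fails. ✗
w6: successors {w5, w6}; ◇(p ∧ □¬p) there: w5:F, w6:F. ✗
w7: no successors, so ◇◇(p ∧ □¬p) fails. ✗
— 0 worlds.

3 and 0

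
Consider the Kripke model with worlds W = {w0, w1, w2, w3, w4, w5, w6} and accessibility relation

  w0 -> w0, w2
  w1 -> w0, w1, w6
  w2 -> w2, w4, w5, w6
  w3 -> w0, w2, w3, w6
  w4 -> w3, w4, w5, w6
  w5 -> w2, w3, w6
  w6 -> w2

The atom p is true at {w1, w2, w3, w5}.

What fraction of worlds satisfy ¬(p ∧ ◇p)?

w0: p ∧ ◇p is F. ✓
w1: p ∧ ◇p is T. ✗
w2: p ∧ ◇p is T. ✗
w3: p ∧ ◇p is T. ✗
w4: p ∧ ◇p is F. ✓
w5: p ∧ ◇p is T. ✗
w6: p ∧ ◇p is F. ✓
That's 3 of 7 worlds, so 3/7.

3/7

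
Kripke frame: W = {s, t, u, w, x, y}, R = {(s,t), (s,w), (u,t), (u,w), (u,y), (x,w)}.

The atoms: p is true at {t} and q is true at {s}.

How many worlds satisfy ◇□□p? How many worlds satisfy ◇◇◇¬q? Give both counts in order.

3 and 0

For ◇□□p:
s: successors {t, w}; □□p there: t:T, w:T. ✓
t: no successors, so ◇□□p fails. ✗
u: successors {t, w, y}; □□p there: t:T, w:T, y:T. ✓
w: no successors, so ◇□□p fails. ✗
x: successors {w}; □□p there: w:T. ✓
y: no successors, so ◇□□p fails. ✗
— 3 worlds.
For ◇◇◇¬q:
s: successors {t, w}; ◇◇¬q there: t:F, w:F. ✗
t: no successors, so ◇◇◇¬q fails. ✗
u: successors {t, w, y}; ◇◇¬q there: t:F, w:F, y:F. ✗
w: no successors, so ◇◇◇¬q fails. ✗
x: successors {w}; ◇◇¬q there: w:F. ✗
y: no successors, so ◇◇◇¬q fails. ✗
— 0 worlds.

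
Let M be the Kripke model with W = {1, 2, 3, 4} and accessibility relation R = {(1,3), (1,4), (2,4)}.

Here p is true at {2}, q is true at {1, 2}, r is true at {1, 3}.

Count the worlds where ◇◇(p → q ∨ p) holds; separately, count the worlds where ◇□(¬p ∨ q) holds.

0 and 2

For ◇◇(p → q ∨ p):
1: successors {3, 4}; ◇(p → q ∨ p) there: 3:F, 4:F. ✗
2: successors {4}; ◇(p → q ∨ p) there: 4:F. ✗
3: no successors, so ◇◇(p → q ∨ p) fails. ✗
4: no successors, so ◇◇(p → q ∨ p) fails. ✗
— 0 worlds.
For ◇□(¬p ∨ q):
1: successors {3, 4}; □(¬p ∨ q) there: 3:T, 4:T. ✓
2: successors {4}; □(¬p ∨ q) there: 4:T. ✓
3: no successors, so ◇□(¬p ∨ q) fails. ✗
4: no successors, so ◇□(¬p ∨ q) fails. ✗
— 2 worlds.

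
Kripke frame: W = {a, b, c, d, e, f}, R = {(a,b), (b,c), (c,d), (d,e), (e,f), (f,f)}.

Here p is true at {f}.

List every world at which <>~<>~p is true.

{d, e, f}

a: successors {b}; ~<>~p there: b:F. ✗
b: successors {c}; ~<>~p there: c:F. ✗
c: successors {d}; ~<>~p there: d:F. ✗
d: successors {e}; ~<>~p there: e:T. ✓
e: successors {f}; ~<>~p there: f:T. ✓
f: successors {f}; ~<>~p there: f:T. ✓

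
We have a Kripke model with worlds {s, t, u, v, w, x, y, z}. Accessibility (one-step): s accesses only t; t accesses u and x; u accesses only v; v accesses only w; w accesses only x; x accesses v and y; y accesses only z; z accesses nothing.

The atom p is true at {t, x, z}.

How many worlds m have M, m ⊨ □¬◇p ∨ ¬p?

s: □¬◇p is F, ¬p is T. ✓
t: □¬◇p is T, ¬p is F. ✓
u: □¬◇p is T, ¬p is T. ✓
v: □¬◇p is F, ¬p is T. ✓
w: □¬◇p is T, ¬p is T. ✓
x: □¬◇p is F, ¬p is F. ✗
y: □¬◇p is T, ¬p is T. ✓
z: □¬◇p is T, ¬p is F. ✓
Satisfying worlds: {s, t, u, v, w, y, z}.

7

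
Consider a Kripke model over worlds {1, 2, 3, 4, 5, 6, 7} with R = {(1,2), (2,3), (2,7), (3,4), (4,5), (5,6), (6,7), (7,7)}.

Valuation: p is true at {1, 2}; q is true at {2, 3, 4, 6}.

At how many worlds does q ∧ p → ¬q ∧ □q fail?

1: q ∧ p is F, ¬q ∧ □q is T. ✓
2: q ∧ p is T, ¬q ∧ □q is F. ✗
3: q ∧ p is F, ¬q ∧ □q is F. ✓
4: q ∧ p is F, ¬q ∧ □q is F. ✓
5: q ∧ p is F, ¬q ∧ □q is T. ✓
6: q ∧ p is F, ¬q ∧ □q is F. ✓
7: q ∧ p is F, ¬q ∧ □q is F. ✓
Satisfying worlds: {1, 3, 4, 5, 6, 7}.
So q ∧ p → ¬q ∧ □q fails at the other 1 world.

1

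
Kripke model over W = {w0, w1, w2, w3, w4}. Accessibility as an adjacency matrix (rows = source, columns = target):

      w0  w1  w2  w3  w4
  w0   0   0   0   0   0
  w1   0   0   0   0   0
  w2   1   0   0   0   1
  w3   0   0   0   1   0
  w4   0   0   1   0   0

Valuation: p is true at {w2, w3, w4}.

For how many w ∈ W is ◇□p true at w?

2

w0: no successors, so ◇□p fails. ✗
w1: no successors, so ◇□p fails. ✗
w2: successors {w0, w4}; □p there: w0:T, w4:T. ✓
w3: successors {w3}; □p there: w3:T. ✓
w4: successors {w2}; □p there: w2:F. ✗
Satisfying worlds: {w2, w3}.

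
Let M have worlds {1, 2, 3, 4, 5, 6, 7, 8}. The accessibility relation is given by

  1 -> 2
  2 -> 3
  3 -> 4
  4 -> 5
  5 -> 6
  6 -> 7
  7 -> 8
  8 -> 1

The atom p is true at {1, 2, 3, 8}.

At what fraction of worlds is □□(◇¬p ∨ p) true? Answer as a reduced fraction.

1: successors {2}; □(◇¬p ∨ p) there: 2:T. ✓
2: successors {3}; □(◇¬p ∨ p) there: 3:T. ✓
3: successors {4}; □(◇¬p ∨ p) there: 4:T. ✓
4: successors {5}; □(◇¬p ∨ p) there: 5:T. ✓
5: successors {6}; □(◇¬p ∨ p) there: 6:F. ✗
6: successors {7}; □(◇¬p ∨ p) there: 7:T. ✓
7: successors {8}; □(◇¬p ∨ p) there: 8:T. ✓
8: successors {1}; □(◇¬p ∨ p) there: 1:T. ✓
That's 7 of 8 worlds, so 7/8.

7/8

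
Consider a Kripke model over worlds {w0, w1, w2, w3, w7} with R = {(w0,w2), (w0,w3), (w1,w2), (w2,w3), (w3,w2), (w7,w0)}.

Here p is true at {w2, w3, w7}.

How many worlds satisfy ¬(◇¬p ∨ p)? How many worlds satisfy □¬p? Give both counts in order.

2 and 1

For ¬(◇¬p ∨ p):
w0: ◇¬p ∨ p is F. ✓
w1: ◇¬p ∨ p is F. ✓
w2: ◇¬p ∨ p is T. ✗
w3: ◇¬p ∨ p is T. ✗
w7: ◇¬p ∨ p is T. ✗
— 2 worlds.
For □¬p:
w0: successors {w2, w3}; ¬p there: w2:F, w3:F. ✗
w1: successors {w2}; ¬p there: w2:F. ✗
w2: successors {w3}; ¬p there: w3:F. ✗
w3: successors {w2}; ¬p there: w2:F. ✗
w7: successors {w0}; ¬p there: w0:T. ✓
— 1 world.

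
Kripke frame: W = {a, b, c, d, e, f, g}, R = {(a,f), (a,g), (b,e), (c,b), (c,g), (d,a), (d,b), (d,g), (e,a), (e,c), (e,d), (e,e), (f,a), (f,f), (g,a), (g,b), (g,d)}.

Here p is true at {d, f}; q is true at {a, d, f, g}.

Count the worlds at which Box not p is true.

a: successors {f, g}; not p there: f:F, g:T. ✗
b: successors {e}; not p there: e:T. ✓
c: successors {b, g}; not p there: b:T, g:T. ✓
d: successors {a, b, g}; not p there: a:T, b:T, g:T. ✓
e: successors {a, c, d, e}; not p there: a:T, c:T, d:F, e:T. ✗
f: successors {a, f}; not p there: a:T, f:F. ✗
g: successors {a, b, d}; not p there: a:T, b:T, d:F. ✗
Satisfying worlds: {b, c, d}.

3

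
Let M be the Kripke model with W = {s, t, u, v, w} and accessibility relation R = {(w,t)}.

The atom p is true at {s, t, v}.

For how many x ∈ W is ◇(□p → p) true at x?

s: no successors, so ◇(□p → p) fails. ✗
t: no successors, so ◇(□p → p) fails. ✗
u: no successors, so ◇(□p → p) fails. ✗
v: no successors, so ◇(□p → p) fails. ✗
w: successors {t}; □p → p there: t:T. ✓
Satisfying worlds: {w}.

1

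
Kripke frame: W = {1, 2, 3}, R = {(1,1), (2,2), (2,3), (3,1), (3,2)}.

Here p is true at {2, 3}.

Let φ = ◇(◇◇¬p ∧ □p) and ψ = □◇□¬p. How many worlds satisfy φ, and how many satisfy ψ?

2 and 1

For ◇(◇◇¬p ∧ □p):
1: successors {1}; ◇◇¬p ∧ □p there: 1:F. ✗
2: successors {2, 3}; ◇◇¬p ∧ □p there: 2:T, 3:F. ✓
3: successors {1, 2}; ◇◇¬p ∧ □p there: 1:F, 2:T. ✓
— 2 worlds.
For □◇□¬p:
1: successors {1}; ◇□¬p there: 1:T. ✓
2: successors {2, 3}; ◇□¬p there: 2:F, 3:T. ✗
3: successors {1, 2}; ◇□¬p there: 1:T, 2:F. ✗
— 1 world.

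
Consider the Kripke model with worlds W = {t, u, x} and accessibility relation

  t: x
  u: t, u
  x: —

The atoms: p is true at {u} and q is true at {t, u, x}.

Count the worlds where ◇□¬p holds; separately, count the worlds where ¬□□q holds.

For ◇□¬p:
t: successors {x}; □¬p there: x:T. ✓
u: successors {t, u}; □¬p there: t:T, u:F. ✓
x: no successors, so ◇□¬p fails. ✗
— 2 worlds.
For ¬□□q:
t: □□q is T. ✗
u: □□q is T. ✗
x: □□q is T. ✗
— 0 worlds.

2 and 0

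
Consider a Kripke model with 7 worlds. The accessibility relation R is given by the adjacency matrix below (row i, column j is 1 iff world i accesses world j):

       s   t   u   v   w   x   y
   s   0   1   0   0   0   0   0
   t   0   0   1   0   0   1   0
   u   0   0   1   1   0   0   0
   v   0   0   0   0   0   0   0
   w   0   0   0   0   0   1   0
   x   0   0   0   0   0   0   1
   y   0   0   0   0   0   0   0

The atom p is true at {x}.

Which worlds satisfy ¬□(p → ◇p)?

{t, w}

s: □(p → ◇p) is T. ✗
t: □(p → ◇p) is F. ✓
u: □(p → ◇p) is T. ✗
v: □(p → ◇p) is T. ✗
w: □(p → ◇p) is F. ✓
x: □(p → ◇p) is T. ✗
y: □(p → ◇p) is T. ✗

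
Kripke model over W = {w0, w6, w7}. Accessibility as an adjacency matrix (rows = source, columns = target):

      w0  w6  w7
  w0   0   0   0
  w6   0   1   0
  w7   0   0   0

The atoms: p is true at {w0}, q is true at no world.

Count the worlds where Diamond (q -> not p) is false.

w0: no successors, so Diamond (q -> not p) fails. ✗
w6: successors {w6}; q -> not p there: w6:T. ✓
w7: no successors, so Diamond (q -> not p) fails. ✗
Satisfying worlds: {w6}.
So Diamond (q -> not p) fails at the other 2 worlds.

2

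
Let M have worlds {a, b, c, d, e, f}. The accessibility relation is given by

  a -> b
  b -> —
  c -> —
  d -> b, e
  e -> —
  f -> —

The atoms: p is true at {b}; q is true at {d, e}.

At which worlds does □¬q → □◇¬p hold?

{b, c, d, e, f}

a: □¬q is T, □◇¬p is F. ✗
b: □¬q is T, □◇¬p is T. ✓
c: □¬q is T, □◇¬p is T. ✓
d: □¬q is F, □◇¬p is F. ✓
e: □¬q is T, □◇¬p is T. ✓
f: □¬q is T, □◇¬p is T. ✓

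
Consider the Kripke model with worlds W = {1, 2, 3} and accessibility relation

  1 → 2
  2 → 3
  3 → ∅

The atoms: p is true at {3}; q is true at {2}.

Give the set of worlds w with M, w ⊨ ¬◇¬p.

{2, 3}

1: ◇¬p is T. ✗
2: ◇¬p is F. ✓
3: ◇¬p is F. ✓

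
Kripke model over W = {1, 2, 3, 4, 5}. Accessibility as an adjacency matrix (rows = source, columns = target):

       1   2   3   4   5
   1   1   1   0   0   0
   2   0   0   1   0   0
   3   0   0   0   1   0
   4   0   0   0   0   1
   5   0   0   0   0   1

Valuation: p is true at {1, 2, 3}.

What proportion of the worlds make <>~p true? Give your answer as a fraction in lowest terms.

3/5

1: successors {1, 2}; ~p there: 1:F, 2:F. ✗
2: successors {3}; ~p there: 3:F. ✗
3: successors {4}; ~p there: 4:T. ✓
4: successors {5}; ~p there: 5:T. ✓
5: successors {5}; ~p there: 5:T. ✓
That's 3 of 5 worlds, so 3/5.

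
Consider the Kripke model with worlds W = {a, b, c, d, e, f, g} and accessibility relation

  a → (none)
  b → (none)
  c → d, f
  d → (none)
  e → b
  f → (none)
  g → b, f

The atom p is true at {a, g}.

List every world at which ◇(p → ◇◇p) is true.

a: no successors, so ◇(p → ◇◇p) fails. ✗
b: no successors, so ◇(p → ◇◇p) fails. ✗
c: successors {d, f}; p → ◇◇p there: d:T, f:T. ✓
d: no successors, so ◇(p → ◇◇p) fails. ✗
e: successors {b}; p → ◇◇p there: b:T. ✓
f: no successors, so ◇(p → ◇◇p) fails. ✗
g: successors {b, f}; p → ◇◇p there: b:T, f:T. ✓

{c, e, g}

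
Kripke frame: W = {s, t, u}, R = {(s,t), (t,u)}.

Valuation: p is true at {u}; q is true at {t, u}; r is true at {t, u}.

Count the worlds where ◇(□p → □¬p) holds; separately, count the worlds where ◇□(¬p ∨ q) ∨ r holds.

For ◇(□p → □¬p):
s: successors {t}; □p → □¬p there: t:F. ✗
t: successors {u}; □p → □¬p there: u:T. ✓
u: no successors, so ◇(□p → □¬p) fails. ✗
— 1 world.
For ◇□(¬p ∨ q) ∨ r:
s: ◇□(¬p ∨ q) is T, r is F. ✓
t: ◇□(¬p ∨ q) is T, r is T. ✓
u: ◇□(¬p ∨ q) is F, r is T. ✓
— 3 worlds.

1 and 3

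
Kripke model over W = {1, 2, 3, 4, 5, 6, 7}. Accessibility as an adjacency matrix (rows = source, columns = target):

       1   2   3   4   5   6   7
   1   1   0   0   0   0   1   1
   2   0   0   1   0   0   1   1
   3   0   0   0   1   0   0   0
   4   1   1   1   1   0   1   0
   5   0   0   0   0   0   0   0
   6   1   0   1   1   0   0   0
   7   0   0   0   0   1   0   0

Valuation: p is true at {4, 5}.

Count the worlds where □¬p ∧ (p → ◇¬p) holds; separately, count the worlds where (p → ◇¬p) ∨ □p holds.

For □¬p ∧ (p → ◇¬p):
1: □¬p is T, p → ◇¬p is T. ✓
2: □¬p is T, p → ◇¬p is T. ✓
3: □¬p is F, p → ◇¬p is T. ✗
4: □¬p is F, p → ◇¬p is T. ✗
5: □¬p is T, p → ◇¬p is F. ✗
6: □¬p is F, p → ◇¬p is T. ✗
7: □¬p is F, p → ◇¬p is T. ✗
— 2 worlds.
For (p → ◇¬p) ∨ □p:
1: p → ◇¬p is T, □p is F. ✓
2: p → ◇¬p is T, □p is F. ✓
3: p → ◇¬p is T, □p is T. ✓
4: p → ◇¬p is T, □p is F. ✓
5: p → ◇¬p is F, □p is T. ✓
6: p → ◇¬p is T, □p is F. ✓
7: p → ◇¬p is T, □p is T. ✓
— 7 worlds.

2 and 7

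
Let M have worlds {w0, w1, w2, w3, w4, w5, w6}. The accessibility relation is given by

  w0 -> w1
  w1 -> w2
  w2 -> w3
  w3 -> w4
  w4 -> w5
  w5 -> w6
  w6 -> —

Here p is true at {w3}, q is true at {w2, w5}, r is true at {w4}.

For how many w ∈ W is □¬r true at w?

w0: successors {w1}; ¬r there: w1:T. ✓
w1: successors {w2}; ¬r there: w2:T. ✓
w2: successors {w3}; ¬r there: w3:T. ✓
w3: successors {w4}; ¬r there: w4:F. ✗
w4: successors {w5}; ¬r there: w5:T. ✓
w5: successors {w6}; ¬r there: w6:T. ✓
w6: no successors, so □¬r holds vacuously. ✓
Satisfying worlds: {w0, w1, w2, w4, w5, w6}.

6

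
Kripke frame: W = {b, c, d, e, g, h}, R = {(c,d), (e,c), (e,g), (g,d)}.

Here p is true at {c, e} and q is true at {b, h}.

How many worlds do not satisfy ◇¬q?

b: no successors, so ◇¬q fails. ✗
c: successors {d}; ¬q there: d:T. ✓
d: no successors, so ◇¬q fails. ✗
e: successors {c, g}; ¬q there: c:T, g:T. ✓
g: successors {d}; ¬q there: d:T. ✓
h: no successors, so ◇¬q fails. ✗
Satisfying worlds: {c, e, g}.
So ◇¬q fails at the other 3 worlds.

3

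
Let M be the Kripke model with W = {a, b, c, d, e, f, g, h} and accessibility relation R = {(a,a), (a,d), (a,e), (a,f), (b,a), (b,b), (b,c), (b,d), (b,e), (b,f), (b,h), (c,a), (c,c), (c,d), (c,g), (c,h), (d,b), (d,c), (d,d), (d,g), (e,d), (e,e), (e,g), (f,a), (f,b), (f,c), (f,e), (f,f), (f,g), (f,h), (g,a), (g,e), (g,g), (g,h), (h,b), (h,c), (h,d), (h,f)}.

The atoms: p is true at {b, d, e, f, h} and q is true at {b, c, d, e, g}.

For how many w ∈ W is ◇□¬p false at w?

8

a: successors {a, d, e, f}; □¬p there: a:F, d:F, e:F, f:F. ✗
b: successors {a, b, c, d, e, f, h}; □¬p there: a:F, b:F, c:F, d:F, e:F, f:F, h:F. ✗
c: successors {a, c, d, g, h}; □¬p there: a:F, c:F, d:F, g:F, h:F. ✗
d: successors {b, c, d, g}; □¬p there: b:F, c:F, d:F, g:F. ✗
e: successors {d, e, g}; □¬p there: d:F, e:F, g:F. ✗
f: successors {a, b, c, e, f, g, h}; □¬p there: a:F, b:F, c:F, e:F, f:F, g:F, h:F. ✗
g: successors {a, e, g, h}; □¬p there: a:F, e:F, g:F, h:F. ✗
h: successors {b, c, d, f}; □¬p there: b:F, c:F, d:F, f:F. ✗
Satisfying worlds: ∅.
So ◇□¬p fails at the other 8 worlds.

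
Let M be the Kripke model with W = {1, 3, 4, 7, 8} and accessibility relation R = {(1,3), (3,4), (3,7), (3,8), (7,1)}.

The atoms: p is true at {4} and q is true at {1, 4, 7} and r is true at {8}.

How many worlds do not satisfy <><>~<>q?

1: successors {3}; <>~<>q there: 3:T. ✓
3: successors {4, 7, 8}; <>~<>q there: 4:F, 7:T, 8:F. ✓
4: no successors, so <><>~<>q fails. ✗
7: successors {1}; <>~<>q there: 1:F. ✗
8: no successors, so <><>~<>q fails. ✗
Satisfying worlds: {1, 3}.
So <><>~<>q fails at the other 3 worlds.

3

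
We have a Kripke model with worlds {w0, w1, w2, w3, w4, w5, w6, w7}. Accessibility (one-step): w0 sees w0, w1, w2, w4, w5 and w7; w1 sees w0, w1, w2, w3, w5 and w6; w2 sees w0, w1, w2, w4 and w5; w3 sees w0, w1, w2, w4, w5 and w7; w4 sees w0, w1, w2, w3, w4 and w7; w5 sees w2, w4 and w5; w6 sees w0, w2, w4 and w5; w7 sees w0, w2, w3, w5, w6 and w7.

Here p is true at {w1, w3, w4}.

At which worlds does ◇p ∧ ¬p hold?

{w0, w2, w5, w6, w7}

w0: ◇p is T, ¬p is T. ✓
w1: ◇p is T, ¬p is F. ✗
w2: ◇p is T, ¬p is T. ✓
w3: ◇p is T, ¬p is F. ✗
w4: ◇p is T, ¬p is F. ✗
w5: ◇p is T, ¬p is T. ✓
w6: ◇p is T, ¬p is T. ✓
w7: ◇p is T, ¬p is T. ✓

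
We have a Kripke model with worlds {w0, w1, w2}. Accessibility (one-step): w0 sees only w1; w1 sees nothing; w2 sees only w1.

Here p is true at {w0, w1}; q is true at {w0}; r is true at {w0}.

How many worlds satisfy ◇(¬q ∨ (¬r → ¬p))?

w0: successors {w1}; ¬q ∨ (¬r → ¬p) there: w1:T. ✓
w1: no successors, so ◇(¬q ∨ (¬r → ¬p)) fails. ✗
w2: successors {w1}; ¬q ∨ (¬r → ¬p) there: w1:T. ✓
Satisfying worlds: {w0, w2}.

2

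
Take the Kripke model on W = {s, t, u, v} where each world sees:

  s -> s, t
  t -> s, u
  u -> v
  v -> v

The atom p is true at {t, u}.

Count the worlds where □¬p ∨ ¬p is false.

1

s: □¬p is F, ¬p is T. ✓
t: □¬p is F, ¬p is F. ✗
u: □¬p is T, ¬p is F. ✓
v: □¬p is T, ¬p is T. ✓
Satisfying worlds: {s, u, v}.
So □¬p ∨ ¬p fails at the other 1 world.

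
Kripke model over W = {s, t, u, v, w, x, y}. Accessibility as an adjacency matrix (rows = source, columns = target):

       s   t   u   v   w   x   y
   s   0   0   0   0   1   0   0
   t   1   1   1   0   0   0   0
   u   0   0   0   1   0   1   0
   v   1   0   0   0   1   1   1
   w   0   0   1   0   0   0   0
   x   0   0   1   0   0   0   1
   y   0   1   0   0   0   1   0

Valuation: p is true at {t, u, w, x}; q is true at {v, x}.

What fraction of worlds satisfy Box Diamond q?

2/7

s: successors {w}; Diamond q there: w:F. ✗
t: successors {s, t, u}; Diamond q there: s:F, t:F, u:T. ✗
u: successors {v, x}; Diamond q there: v:T, x:F. ✗
v: successors {s, w, x, y}; Diamond q there: s:F, w:F, x:F, y:T. ✗
w: successors {u}; Diamond q there: u:T. ✓
x: successors {u, y}; Diamond q there: u:T, y:T. ✓
y: successors {t, x}; Diamond q there: t:F, x:F. ✗
That's 2 of 7 worlds, so 2/7.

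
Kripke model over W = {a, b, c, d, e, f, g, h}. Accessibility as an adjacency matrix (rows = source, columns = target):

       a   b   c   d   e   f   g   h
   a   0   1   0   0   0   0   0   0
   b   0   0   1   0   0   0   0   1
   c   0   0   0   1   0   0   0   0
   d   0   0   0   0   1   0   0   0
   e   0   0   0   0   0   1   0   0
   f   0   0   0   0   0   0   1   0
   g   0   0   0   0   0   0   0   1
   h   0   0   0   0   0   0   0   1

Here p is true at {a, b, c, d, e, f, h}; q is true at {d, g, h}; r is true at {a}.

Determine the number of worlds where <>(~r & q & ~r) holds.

5

a: successors {b}; ~r & q & ~r there: b:F. ✗
b: successors {c, h}; ~r & q & ~r there: c:F, h:T. ✓
c: successors {d}; ~r & q & ~r there: d:T. ✓
d: successors {e}; ~r & q & ~r there: e:F. ✗
e: successors {f}; ~r & q & ~r there: f:F. ✗
f: successors {g}; ~r & q & ~r there: g:T. ✓
g: successors {h}; ~r & q & ~r there: h:T. ✓
h: successors {h}; ~r & q & ~r there: h:T. ✓
Satisfying worlds: {b, c, f, g, h}.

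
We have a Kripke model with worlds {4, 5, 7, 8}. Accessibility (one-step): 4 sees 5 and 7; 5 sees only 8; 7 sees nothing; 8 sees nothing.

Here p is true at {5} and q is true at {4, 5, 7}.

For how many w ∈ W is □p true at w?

4: successors {5, 7}; p there: 5:T, 7:F. ✗
5: successors {8}; p there: 8:F. ✗
7: no successors, so □p holds vacuously. ✓
8: no successors, so □p holds vacuously. ✓
Satisfying worlds: {7, 8}.

2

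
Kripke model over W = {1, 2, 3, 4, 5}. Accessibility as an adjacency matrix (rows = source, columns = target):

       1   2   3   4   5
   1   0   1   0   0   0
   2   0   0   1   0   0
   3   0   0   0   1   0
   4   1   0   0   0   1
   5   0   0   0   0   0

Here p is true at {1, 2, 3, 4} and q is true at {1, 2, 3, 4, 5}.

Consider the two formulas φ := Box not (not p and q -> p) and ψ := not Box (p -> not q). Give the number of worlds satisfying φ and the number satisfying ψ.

For Box not (not p and q -> p):
1: successors {2}; not (not p and q -> p) there: 2:F. ✗
2: successors {3}; not (not p and q -> p) there: 3:F. ✗
3: successors {4}; not (not p and q -> p) there: 4:F. ✗
4: successors {1, 5}; not (not p and q -> p) there: 1:F, 5:T. ✗
5: no successors, so Box not (not p and q -> p) holds vacuously. ✓
— 1 world.
For not Box (p -> not q):
1: Box (p -> not q) is F. ✓
2: Box (p -> not q) is F. ✓
3: Box (p -> not q) is F. ✓
4: Box (p -> not q) is F. ✓
5: Box (p -> not q) is T. ✗
— 4 worlds.

1 and 4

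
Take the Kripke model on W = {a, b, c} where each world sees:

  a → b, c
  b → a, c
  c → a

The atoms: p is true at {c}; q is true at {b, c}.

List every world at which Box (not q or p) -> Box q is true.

a: Box (not q or p) is F, Box q is T. ✓
b: Box (not q or p) is T, Box q is F. ✗
c: Box (not q or p) is T, Box q is F. ✗

{a}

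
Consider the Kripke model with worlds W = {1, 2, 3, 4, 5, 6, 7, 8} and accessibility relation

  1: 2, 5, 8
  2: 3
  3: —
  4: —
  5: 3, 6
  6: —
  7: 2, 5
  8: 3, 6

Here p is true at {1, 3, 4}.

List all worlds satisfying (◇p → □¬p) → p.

1: ◇p → □¬p is T, p is T. ✓
2: ◇p → □¬p is F, p is F. ✓
3: ◇p → □¬p is T, p is T. ✓
4: ◇p → □¬p is T, p is T. ✓
5: ◇p → □¬p is F, p is F. ✓
6: ◇p → □¬p is T, p is F. ✗
7: ◇p → □¬p is T, p is F. ✗
8: ◇p → □¬p is F, p is F. ✓

{1, 2, 3, 4, 5, 8}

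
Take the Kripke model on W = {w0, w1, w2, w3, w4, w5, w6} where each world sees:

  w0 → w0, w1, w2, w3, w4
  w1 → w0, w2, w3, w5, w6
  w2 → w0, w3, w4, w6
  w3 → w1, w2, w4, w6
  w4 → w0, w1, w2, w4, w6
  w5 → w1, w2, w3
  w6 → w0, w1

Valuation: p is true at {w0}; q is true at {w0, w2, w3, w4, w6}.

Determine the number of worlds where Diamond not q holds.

6

w0: successors {w0, w1, w2, w3, w4}; not q there: w0:F, w1:T, w2:F, w3:F, w4:F. ✓
w1: successors {w0, w2, w3, w5, w6}; not q there: w0:F, w2:F, w3:F, w5:T, w6:F. ✓
w2: successors {w0, w3, w4, w6}; not q there: w0:F, w3:F, w4:F, w6:F. ✗
w3: successors {w1, w2, w4, w6}; not q there: w1:T, w2:F, w4:F, w6:F. ✓
w4: successors {w0, w1, w2, w4, w6}; not q there: w0:F, w1:T, w2:F, w4:F, w6:F. ✓
w5: successors {w1, w2, w3}; not q there: w1:T, w2:F, w3:F. ✓
w6: successors {w0, w1}; not q there: w0:F, w1:T. ✓
Satisfying worlds: {w0, w1, w3, w4, w5, w6}.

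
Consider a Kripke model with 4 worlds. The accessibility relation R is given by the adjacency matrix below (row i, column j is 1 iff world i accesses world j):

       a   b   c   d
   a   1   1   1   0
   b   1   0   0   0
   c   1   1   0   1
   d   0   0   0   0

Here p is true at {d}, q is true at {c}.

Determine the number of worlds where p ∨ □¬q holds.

a: p is F, □¬q is F. ✗
b: p is F, □¬q is T. ✓
c: p is F, □¬q is T. ✓
d: p is T, □¬q is T. ✓
Satisfying worlds: {b, c, d}.

3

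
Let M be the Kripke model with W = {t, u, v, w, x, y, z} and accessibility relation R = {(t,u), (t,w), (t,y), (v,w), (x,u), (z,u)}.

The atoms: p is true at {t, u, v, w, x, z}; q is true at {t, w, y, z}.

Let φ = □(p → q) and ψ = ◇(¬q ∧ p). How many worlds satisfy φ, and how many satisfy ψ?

4 and 3

For □(p → q):
t: successors {u, w, y}; p → q there: u:F, w:T, y:T. ✗
u: no successors, so □(p → q) holds vacuously. ✓
v: successors {w}; p → q there: w:T. ✓
w: no successors, so □(p → q) holds vacuously. ✓
x: successors {u}; p → q there: u:F. ✗
y: no successors, so □(p → q) holds vacuously. ✓
z: successors {u}; p → q there: u:F. ✗
— 4 worlds.
For ◇(¬q ∧ p):
t: successors {u, w, y}; ¬q ∧ p there: u:T, w:F, y:F. ✓
u: no successors, so ◇(¬q ∧ p) fails. ✗
v: successors {w}; ¬q ∧ p there: w:F. ✗
w: no successors, so ◇(¬q ∧ p) fails. ✗
x: successors {u}; ¬q ∧ p there: u:T. ✓
y: no successors, so ◇(¬q ∧ p) fails. ✗
z: successors {u}; ¬q ∧ p there: u:T. ✓
— 3 worlds.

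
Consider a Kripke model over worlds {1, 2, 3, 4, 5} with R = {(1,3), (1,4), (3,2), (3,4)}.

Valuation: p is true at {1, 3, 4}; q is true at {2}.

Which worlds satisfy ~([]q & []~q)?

{1, 3}

1: []q & []~q is F. ✓
2: []q & []~q is T. ✗
3: []q & []~q is F. ✓
4: []q & []~q is T. ✗
5: []q & []~q is T. ✗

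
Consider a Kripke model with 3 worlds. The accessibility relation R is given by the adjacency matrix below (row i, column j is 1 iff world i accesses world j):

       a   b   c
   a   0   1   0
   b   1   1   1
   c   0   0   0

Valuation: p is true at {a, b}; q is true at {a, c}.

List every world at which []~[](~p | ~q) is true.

a: successors {b}; ~[](~p | ~q) there: b:T. ✓
b: successors {a, b, c}; ~[](~p | ~q) there: a:F, b:T, c:F. ✗
c: no successors, so []~[](~p | ~q) holds vacuously. ✓

{a, c}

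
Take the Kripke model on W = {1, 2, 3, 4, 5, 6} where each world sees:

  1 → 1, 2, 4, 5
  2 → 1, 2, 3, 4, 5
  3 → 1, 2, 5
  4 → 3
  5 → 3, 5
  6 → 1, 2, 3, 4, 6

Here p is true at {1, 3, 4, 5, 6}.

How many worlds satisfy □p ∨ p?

1: □p is F, p is T. ✓
2: □p is F, p is F. ✗
3: □p is F, p is T. ✓
4: □p is T, p is T. ✓
5: □p is T, p is T. ✓
6: □p is F, p is T. ✓
Satisfying worlds: {1, 3, 4, 5, 6}.

5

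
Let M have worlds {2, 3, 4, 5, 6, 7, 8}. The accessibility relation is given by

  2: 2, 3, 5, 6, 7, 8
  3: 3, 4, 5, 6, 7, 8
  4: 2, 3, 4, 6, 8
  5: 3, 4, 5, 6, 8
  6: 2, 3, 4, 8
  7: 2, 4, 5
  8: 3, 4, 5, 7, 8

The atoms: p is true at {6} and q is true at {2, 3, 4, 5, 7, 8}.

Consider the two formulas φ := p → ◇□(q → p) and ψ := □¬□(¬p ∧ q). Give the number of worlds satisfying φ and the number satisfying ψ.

For p → ◇□(q → p):
2: p is F, ◇□(q → p) is F. ✓
3: p is F, ◇□(q → p) is F. ✓
4: p is F, ◇□(q → p) is F. ✓
5: p is F, ◇□(q → p) is F. ✓
6: p is T, ◇□(q → p) is F. ✗
7: p is F, ◇□(q → p) is F. ✓
8: p is F, ◇□(q → p) is F. ✓
— 6 worlds.
For □¬□(¬p ∧ q):
2: successors {2, 3, 5, 6, 7, 8}; ¬□(¬p ∧ q) there: 2:T, 3:T, 5:T, 6:F, 7:F, 8:F. ✗
3: successors {3, 4, 5, 6, 7, 8}; ¬□(¬p ∧ q) there: 3:T, 4:T, 5:T, 6:F, 7:F, 8:F. ✗
4: successors {2, 3, 4, 6, 8}; ¬□(¬p ∧ q) there: 2:T, 3:T, 4:T, 6:F, 8:F. ✗
5: successors {3, 4, 5, 6, 8}; ¬□(¬p ∧ q) there: 3:T, 4:T, 5:T, 6:F, 8:F. ✗
6: successors {2, 3, 4, 8}; ¬□(¬p ∧ q) there: 2:T, 3:T, 4:T, 8:F. ✗
7: successors {2, 4, 5}; ¬□(¬p ∧ q) there: 2:T, 4:T, 5:T. ✓
8: successors {3, 4, 5, 7, 8}; ¬□(¬p ∧ q) there: 3:T, 4:T, 5:T, 7:F, 8:F. ✗
— 1 world.

6 and 1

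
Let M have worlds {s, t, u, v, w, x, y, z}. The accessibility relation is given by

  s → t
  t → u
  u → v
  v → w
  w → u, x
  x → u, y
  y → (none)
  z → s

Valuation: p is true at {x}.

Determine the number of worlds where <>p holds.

s: successors {t}; p there: t:F. ✗
t: successors {u}; p there: u:F. ✗
u: successors {v}; p there: v:F. ✗
v: successors {w}; p there: w:F. ✗
w: successors {u, x}; p there: u:F, x:T. ✓
x: successors {u, y}; p there: u:F, y:F. ✗
y: no successors, so <>p fails. ✗
z: successors {s}; p there: s:F. ✗
Satisfying worlds: {w}.

1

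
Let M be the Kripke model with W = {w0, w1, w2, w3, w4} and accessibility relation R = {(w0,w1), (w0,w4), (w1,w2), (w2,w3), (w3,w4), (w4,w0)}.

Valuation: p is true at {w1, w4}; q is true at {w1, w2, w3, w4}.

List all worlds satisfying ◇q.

{w0, w1, w2, w3}

w0: successors {w1, w4}; q there: w1:T, w4:T. ✓
w1: successors {w2}; q there: w2:T. ✓
w2: successors {w3}; q there: w3:T. ✓
w3: successors {w4}; q there: w4:T. ✓
w4: successors {w0}; q there: w0:F. ✗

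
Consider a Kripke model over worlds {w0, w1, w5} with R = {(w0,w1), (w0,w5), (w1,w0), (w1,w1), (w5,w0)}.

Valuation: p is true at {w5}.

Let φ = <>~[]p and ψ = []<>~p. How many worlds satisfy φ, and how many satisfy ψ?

For <>~[]p:
w0: successors {w1, w5}; ~[]p there: w1:T, w5:T. ✓
w1: successors {w0, w1}; ~[]p there: w0:T, w1:T. ✓
w5: successors {w0}; ~[]p there: w0:T. ✓
— 3 worlds.
For []<>~p:
w0: successors {w1, w5}; <>~p there: w1:T, w5:T. ✓
w1: successors {w0, w1}; <>~p there: w0:T, w1:T. ✓
w5: successors {w0}; <>~p there: w0:T. ✓
— 3 worlds.

3 and 3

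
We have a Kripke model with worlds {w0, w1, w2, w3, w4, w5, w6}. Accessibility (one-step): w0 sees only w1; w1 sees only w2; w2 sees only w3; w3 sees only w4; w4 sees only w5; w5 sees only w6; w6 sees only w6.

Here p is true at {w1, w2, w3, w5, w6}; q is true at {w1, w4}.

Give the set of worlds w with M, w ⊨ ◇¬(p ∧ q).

w0: successors {w1}; ¬(p ∧ q) there: w1:F. ✗
w1: successors {w2}; ¬(p ∧ q) there: w2:T. ✓
w2: successors {w3}; ¬(p ∧ q) there: w3:T. ✓
w3: successors {w4}; ¬(p ∧ q) there: w4:T. ✓
w4: successors {w5}; ¬(p ∧ q) there: w5:T. ✓
w5: successors {w6}; ¬(p ∧ q) there: w6:T. ✓
w6: successors {w6}; ¬(p ∧ q) there: w6:T. ✓

{w1, w2, w3, w4, w5, w6}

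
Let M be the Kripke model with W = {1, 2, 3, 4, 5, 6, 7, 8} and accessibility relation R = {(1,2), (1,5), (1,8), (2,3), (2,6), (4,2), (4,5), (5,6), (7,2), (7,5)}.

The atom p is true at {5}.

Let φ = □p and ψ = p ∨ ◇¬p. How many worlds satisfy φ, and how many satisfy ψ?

For □p:
1: successors {2, 5, 8}; p there: 2:F, 5:T, 8:F. ✗
2: successors {3, 6}; p there: 3:F, 6:F. ✗
3: no successors, so □p holds vacuously. ✓
4: successors {2, 5}; p there: 2:F, 5:T. ✗
5: successors {6}; p there: 6:F. ✗
6: no successors, so □p holds vacuously. ✓
7: successors {2, 5}; p there: 2:F, 5:T. ✗
8: no successors, so □p holds vacuously. ✓
— 3 worlds.
For p ∨ ◇¬p:
1: p is F, ◇¬p is T. ✓
2: p is F, ◇¬p is T. ✓
3: p is F, ◇¬p is F. ✗
4: p is F, ◇¬p is T. ✓
5: p is T, ◇¬p is T. ✓
6: p is F, ◇¬p is F. ✗
7: p is F, ◇¬p is T. ✓
8: p is F, ◇¬p is F. ✗
— 5 worlds.

3 and 5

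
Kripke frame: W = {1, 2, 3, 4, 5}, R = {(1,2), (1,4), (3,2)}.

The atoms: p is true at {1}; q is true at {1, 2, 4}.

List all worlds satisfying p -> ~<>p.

{1, 2, 3, 4, 5}

1: p is T, ~<>p is T. ✓
2: p is F, ~<>p is T. ✓
3: p is F, ~<>p is T. ✓
4: p is F, ~<>p is T. ✓
5: p is F, ~<>p is T. ✓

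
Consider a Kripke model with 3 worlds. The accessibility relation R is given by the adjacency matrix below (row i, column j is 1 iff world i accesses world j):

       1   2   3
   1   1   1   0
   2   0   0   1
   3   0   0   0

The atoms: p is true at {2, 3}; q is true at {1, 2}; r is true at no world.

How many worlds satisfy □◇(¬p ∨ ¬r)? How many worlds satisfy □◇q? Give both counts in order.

2 and 1

For □◇(¬p ∨ ¬r):
1: successors {1, 2}; ◇(¬p ∨ ¬r) there: 1:T, 2:T. ✓
2: successors {3}; ◇(¬p ∨ ¬r) there: 3:F. ✗
3: no successors, so □◇(¬p ∨ ¬r) holds vacuously. ✓
— 2 worlds.
For □◇q:
1: successors {1, 2}; ◇q there: 1:T, 2:F. ✗
2: successors {3}; ◇q there: 3:F. ✗
3: no successors, so □◇q holds vacuously. ✓
— 1 world.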